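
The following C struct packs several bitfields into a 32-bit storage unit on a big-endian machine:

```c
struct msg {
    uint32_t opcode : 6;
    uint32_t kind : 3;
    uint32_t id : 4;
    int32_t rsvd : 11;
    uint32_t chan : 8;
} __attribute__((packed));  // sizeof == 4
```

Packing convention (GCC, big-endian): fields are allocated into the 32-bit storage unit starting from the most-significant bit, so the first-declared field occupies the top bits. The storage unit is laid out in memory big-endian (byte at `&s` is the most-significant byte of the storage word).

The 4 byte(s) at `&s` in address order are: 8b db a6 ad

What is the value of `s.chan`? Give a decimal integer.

[0]=0x8b [1]=0xdb [2]=0xa6 [3]=0xad (big-endian) → word 0x8bdba6ad
opcode [26+:6] = (word>>26) & 0x3f = 34
kind [23+:3] = (word>>23) & 0x7 = 7
id [19+:4] = (word>>19) & 0xf = 11
rsvd [8+:11] = (word>>8) & 0x7ff = 934
chan [0+:8] = (word>>0) & 0xff = 173  ←

173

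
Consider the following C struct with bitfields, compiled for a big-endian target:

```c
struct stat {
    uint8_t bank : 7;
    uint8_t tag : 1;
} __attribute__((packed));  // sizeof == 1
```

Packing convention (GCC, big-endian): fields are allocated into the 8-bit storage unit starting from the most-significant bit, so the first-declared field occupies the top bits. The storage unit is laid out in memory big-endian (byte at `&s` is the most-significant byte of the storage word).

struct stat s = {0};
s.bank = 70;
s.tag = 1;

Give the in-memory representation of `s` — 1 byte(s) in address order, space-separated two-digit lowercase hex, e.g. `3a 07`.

bank (7b) val=70 bits=0x46 at bit 1: 0x8c
tag (1b) val=1 bits=0x1 at bit 0: 0x8d
word = 0x8d → big-endian bytes:
  [0]=0x8d

8d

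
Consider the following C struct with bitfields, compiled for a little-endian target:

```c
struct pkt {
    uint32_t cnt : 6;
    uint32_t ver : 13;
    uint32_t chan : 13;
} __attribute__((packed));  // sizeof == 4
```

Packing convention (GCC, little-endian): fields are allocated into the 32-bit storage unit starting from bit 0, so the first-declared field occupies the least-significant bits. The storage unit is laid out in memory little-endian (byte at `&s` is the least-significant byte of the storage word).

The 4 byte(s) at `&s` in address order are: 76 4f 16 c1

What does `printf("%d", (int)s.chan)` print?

6178

[0]=0x76 [1]=0x4f [2]=0x16 [3]=0xc1 (little-endian) → word 0xc1164f76
cnt [0+:6] = (word>>0) & 0x3f = 54
ver [6+:13] = (word>>6) & 0x1fff = 6461
chan [19+:13] = (word>>19) & 0x1fff = 6178  ←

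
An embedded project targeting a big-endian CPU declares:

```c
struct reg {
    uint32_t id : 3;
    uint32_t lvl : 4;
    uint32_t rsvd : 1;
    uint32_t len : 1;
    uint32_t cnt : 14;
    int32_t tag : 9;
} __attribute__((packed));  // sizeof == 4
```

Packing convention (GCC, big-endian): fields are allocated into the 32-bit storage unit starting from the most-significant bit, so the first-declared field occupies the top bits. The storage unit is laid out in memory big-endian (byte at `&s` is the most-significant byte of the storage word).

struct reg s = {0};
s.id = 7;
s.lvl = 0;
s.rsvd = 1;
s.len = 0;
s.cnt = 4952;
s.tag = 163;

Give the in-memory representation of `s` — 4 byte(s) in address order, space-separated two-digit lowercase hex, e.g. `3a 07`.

e1 26 b0 a3

id (3b) val=7 bits=0x7 at bit 29: 0xe0000000
lvl (4b) val=0 bits=0x0 at bit 25: 0xe0000000
rsvd (1b) val=1 bits=0x1 at bit 24: 0xe1000000
len (1b) val=0 bits=0x0 at bit 23: 0xe1000000
cnt (14b) val=4952 bits=0x1358 at bit 9: 0xe126b000
tag (9b) val=163 bits=0xa3 at bit 0: 0xe126b0a3
word = 0xe126b0a3 → big-endian bytes:
  [0]=0xe1  [1]=0x26  [2]=0xb0  [3]=0xa3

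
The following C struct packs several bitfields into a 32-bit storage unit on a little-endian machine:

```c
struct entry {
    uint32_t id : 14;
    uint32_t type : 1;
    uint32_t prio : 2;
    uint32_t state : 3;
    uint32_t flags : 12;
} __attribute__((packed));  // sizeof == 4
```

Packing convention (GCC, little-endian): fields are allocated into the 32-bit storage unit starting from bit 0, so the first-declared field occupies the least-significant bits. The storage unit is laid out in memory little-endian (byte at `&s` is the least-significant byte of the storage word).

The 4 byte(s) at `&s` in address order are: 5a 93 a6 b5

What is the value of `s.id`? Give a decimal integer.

4954

[0]=0x5a [1]=0x93 [2]=0xa6 [3]=0xb5 (little-endian) → word 0xb5a6935a
id:14 @ bit 0 → (0xb5a6935a>>0)&0x3fff = 0x135a  ←
type:1 @ bit 14 → (0xb5a6935a>>14)&0x1 = 0x0
prio:2 @ bit 15 → (0xb5a6935a>>15)&0x3 = 0x1
state:3 @ bit 17 → (0xb5a6935a>>17)&0x7 = 0x3
flags:12 @ bit 20 → (0xb5a6935a>>20)&0xfff = 0xb5a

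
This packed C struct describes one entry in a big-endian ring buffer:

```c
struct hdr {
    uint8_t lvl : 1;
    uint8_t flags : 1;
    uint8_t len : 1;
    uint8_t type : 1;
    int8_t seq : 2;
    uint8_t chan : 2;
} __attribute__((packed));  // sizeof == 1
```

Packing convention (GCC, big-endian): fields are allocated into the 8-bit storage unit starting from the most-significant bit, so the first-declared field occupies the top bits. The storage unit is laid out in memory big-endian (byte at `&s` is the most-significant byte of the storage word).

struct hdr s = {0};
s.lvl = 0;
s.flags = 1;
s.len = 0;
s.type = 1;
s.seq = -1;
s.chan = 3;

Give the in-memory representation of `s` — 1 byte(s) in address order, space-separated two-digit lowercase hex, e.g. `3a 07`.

[7+:1] lvl=0 & 0x1 = 0x0; word=0x00
[6+:1] flags=1 & 0x1 = 0x1; word=0x40
[5+:1] len=0 & 0x1 = 0x0; word=0x40
[4+:1] type=1 & 0x1 = 0x1; word=0x50
[2+:2] seq=-1 & 0x3 = 0x3; word=0x5c
[0+:2] chan=3 & 0x3 = 0x3; word=0x5f
word = 0x5f → big-endian bytes:
  [0]=0x5f

5f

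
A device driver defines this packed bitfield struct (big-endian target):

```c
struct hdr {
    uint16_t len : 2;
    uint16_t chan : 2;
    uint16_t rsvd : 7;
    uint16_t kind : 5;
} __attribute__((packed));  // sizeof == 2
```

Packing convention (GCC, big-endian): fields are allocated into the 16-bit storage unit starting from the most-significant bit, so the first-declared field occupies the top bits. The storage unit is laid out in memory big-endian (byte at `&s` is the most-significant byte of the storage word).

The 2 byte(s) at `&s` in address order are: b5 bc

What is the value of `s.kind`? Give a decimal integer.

[0]=0xb5 [1]=0xbc (big-endian) → word 0xb5bc
len:2 @ bit 14 → (0xb5bc>>14)&0x3 = 0x2
chan:2 @ bit 12 → (0xb5bc>>12)&0x3 = 0x3
rsvd:7 @ bit 5 → (0xb5bc>>5)&0x7f = 0x2d
kind:5 @ bit 0 → (0xb5bc>>0)&0x1f = 0x1c  ←

28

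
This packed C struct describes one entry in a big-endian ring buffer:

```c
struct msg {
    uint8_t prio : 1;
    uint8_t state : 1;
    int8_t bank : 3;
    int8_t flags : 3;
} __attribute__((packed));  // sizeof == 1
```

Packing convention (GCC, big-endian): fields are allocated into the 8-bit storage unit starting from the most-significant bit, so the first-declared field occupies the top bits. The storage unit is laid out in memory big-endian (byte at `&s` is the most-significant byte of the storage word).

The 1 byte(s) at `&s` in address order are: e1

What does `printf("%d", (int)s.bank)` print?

[0]=0xe1 (big-endian) → word 0xe1
prio [7+:1] = (word>>7) & 0x1 = 1
state [6+:1] = (word>>6) & 0x1 = 1
bank [3+:3] = (word>>3) & 0x7 = 4  ←
flags [0+:3] = (word>>0) & 0x7 = 1
bank signed 3b, MSB=1: 4 - 8 = -4

-4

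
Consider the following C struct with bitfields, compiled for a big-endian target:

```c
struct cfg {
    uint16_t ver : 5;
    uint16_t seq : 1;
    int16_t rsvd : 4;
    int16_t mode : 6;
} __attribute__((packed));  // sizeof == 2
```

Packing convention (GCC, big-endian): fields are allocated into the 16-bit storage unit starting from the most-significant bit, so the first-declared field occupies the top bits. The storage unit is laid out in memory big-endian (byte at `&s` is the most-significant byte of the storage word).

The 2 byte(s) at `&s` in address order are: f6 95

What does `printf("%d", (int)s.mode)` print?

[0]=0xf6 [1]=0x95 (big-endian) → word 0xf695
ver:5 @ bit 11 → (0xf695>>11)&0x1f = 0x1e
seq:1 @ bit 10 → (0xf695>>10)&0x1 = 0x1
rsvd:4 @ bit 6 → (0xf695>>6)&0xf = 0xa
mode:6 @ bit 0 → (0xf695>>0)&0x3f = 0x15  ←
mode signed 6b, MSB=0: value = 21

21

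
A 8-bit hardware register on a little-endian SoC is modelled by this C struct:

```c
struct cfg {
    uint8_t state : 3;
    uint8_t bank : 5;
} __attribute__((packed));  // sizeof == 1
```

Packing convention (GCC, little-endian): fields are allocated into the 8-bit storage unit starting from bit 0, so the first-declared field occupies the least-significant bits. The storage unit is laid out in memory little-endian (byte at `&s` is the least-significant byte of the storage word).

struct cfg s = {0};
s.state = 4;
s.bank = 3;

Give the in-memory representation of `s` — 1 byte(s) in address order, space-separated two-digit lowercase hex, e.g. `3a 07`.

state:3 = 4 → 0x4 << 0 → word 0x04
bank:5 = 3 → 0x3 << 3 → word 0x1c
word = 0x1c → little-endian bytes:
  [0]=0x1c

1c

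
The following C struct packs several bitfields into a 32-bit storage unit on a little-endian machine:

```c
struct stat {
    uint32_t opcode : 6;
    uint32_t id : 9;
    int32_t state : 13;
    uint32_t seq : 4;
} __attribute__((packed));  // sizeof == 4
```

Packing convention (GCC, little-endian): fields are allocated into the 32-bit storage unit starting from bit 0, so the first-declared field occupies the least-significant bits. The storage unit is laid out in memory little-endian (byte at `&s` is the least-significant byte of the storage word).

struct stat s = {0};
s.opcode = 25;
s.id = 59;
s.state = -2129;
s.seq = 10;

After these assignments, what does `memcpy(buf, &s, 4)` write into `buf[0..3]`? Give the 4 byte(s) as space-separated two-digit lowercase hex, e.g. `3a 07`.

d9 8e d7 ab

opcode (6b) val=25 bits=0x19 at bit 0: 0x00000019
id (9b) val=59 bits=0x3b at bit 6: 0x00000ed9
state (13b) val=-2129 bits=0x17af at bit 15: 0x0bd78ed9
seq (4b) val=10 bits=0xa at bit 28: 0xabd78ed9
word = 0xabd78ed9 → little-endian bytes:
  [0]=0xd9  [1]=0x8e  [2]=0xd7  [3]=0xab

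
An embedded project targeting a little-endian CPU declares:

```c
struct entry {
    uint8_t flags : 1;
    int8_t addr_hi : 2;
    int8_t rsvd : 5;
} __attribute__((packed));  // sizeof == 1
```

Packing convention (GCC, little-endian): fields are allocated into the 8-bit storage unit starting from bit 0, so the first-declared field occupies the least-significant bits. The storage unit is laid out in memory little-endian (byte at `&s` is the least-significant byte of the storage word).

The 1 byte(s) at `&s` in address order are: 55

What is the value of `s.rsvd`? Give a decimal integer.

[0]=0x55 (little-endian) → word 0x55
flags [0+:1] = (word>>0) & 0x1 = 1
addr_hi [1+:2] = (word>>1) & 0x3 = 2
rsvd [3+:5] = (word>>3) & 0x1f = 10  ←
rsvd signed 5b, MSB=0: value = 10

10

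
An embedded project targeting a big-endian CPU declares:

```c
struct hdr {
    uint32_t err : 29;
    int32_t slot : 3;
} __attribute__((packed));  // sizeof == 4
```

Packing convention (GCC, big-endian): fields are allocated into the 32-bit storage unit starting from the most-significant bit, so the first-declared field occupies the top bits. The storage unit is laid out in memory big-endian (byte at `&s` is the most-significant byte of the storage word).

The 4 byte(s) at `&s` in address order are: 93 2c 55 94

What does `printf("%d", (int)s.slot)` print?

-4

[0]=0x93 [1]=0x2c [2]=0x55 [3]=0x94 (big-endian) → word 0x932c5594
err [3+:29] = (word>>3) & 0x1fffffff = 308644530
slot [0+:3] = (word>>0) & 0x7 = 4  ←
slot signed 3b, MSB=1: 4 - 8 = -4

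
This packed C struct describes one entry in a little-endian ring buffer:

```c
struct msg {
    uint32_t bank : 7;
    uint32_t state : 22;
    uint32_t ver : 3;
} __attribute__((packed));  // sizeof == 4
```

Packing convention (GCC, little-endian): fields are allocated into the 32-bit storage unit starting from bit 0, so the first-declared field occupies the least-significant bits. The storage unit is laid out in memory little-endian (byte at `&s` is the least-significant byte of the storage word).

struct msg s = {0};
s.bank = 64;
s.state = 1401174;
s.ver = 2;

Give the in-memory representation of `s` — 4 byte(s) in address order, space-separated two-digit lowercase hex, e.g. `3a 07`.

bank:7 = 64 → 0x40 << 0 → word 0x00000040
state:22 = 1401174 → 0x156156 << 7 → word 0x0ab0ab40
ver:3 = 2 → 0x2 << 29 → word 0x4ab0ab40
word = 0x4ab0ab40 → little-endian bytes:
  [0]=0x40  [1]=0xab  [2]=0xb0  [3]=0x4a

40 ab b0 4a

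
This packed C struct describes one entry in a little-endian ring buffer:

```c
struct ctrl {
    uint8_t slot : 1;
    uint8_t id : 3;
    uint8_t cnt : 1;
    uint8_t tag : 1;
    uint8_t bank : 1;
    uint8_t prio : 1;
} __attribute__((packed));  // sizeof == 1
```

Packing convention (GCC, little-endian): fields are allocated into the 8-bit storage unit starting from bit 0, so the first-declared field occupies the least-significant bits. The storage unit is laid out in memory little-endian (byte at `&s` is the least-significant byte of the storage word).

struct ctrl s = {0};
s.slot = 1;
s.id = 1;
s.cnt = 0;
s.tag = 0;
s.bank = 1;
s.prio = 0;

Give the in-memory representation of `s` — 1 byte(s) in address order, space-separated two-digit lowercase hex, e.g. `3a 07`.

43

[0+:1] slot=1 & 0x1 = 0x1; word=0x01
[1+:3] id=1 & 0x7 = 0x1; word=0x03
[4+:1] cnt=0 & 0x1 = 0x0; word=0x03
[5+:1] tag=0 & 0x1 = 0x0; word=0x03
[6+:1] bank=1 & 0x1 = 0x1; word=0x43
[7+:1] prio=0 & 0x1 = 0x0; word=0x43
word = 0x43 → little-endian bytes:
  [0]=0x43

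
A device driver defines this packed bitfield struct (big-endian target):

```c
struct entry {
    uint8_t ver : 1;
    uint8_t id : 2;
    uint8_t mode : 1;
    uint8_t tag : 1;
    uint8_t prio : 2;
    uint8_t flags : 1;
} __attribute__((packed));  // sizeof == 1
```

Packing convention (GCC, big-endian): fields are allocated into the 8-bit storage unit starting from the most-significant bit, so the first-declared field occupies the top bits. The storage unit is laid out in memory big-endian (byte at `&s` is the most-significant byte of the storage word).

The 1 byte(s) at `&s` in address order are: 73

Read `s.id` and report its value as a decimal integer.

3

[0]=0x73 (big-endian) → word 0x73
ver [7+:1] = (word>>7) & 0x1 = 0
id [5+:2] = (word>>5) & 0x3 = 3  ←
mode [4+:1] = (word>>4) & 0x1 = 1
tag [3+:1] = (word>>3) & 0x1 = 0
prio [1+:2] = (word>>1) & 0x3 = 1
flags [0+:1] = (word>>0) & 0x1 = 1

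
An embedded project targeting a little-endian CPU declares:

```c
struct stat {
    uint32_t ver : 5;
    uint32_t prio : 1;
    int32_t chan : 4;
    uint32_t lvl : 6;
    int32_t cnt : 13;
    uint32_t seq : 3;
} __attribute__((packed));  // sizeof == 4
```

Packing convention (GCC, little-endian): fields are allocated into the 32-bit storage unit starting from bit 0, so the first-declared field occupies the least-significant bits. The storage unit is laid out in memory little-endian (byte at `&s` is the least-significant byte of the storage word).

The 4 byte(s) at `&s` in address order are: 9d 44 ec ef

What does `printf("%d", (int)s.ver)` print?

29

[0]=0x9d [1]=0x44 [2]=0xec [3]=0xef (little-endian) → word 0xefec449d
ver:5 @ bit 0 → (0xefec449d>>0)&0x1f = 0x1d  ←
prio:1 @ bit 5 → (0xefec449d>>5)&0x1 = 0x0
chan:4 @ bit 6 → (0xefec449d>>6)&0xf = 0x2
lvl:6 @ bit 10 → (0xefec449d>>10)&0x3f = 0x11
cnt:13 @ bit 16 → (0xefec449d>>16)&0x1fff = 0xfec
seq:3 @ bit 29 → (0xefec449d>>29)&0x7 = 0x7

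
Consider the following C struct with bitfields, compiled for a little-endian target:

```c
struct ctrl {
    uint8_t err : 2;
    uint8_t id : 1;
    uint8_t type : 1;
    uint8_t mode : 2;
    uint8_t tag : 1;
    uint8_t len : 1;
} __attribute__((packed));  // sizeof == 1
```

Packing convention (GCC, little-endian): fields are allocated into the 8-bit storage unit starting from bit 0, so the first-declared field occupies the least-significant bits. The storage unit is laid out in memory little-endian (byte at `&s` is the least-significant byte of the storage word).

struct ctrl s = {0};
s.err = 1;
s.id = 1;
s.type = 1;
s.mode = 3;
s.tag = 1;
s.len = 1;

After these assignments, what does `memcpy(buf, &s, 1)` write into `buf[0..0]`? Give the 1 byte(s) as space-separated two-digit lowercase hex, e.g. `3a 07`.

fd

[0+:2] err=1 & 0x3 = 0x1; word=0x01
[2+:1] id=1 & 0x1 = 0x1; word=0x05
[3+:1] type=1 & 0x1 = 0x1; word=0x0d
[4+:2] mode=3 & 0x3 = 0x3; word=0x3d
[6+:1] tag=1 & 0x1 = 0x1; word=0x7d
[7+:1] len=1 & 0x1 = 0x1; word=0xfd
word = 0xfd → little-endian bytes:
  [0]=0xfd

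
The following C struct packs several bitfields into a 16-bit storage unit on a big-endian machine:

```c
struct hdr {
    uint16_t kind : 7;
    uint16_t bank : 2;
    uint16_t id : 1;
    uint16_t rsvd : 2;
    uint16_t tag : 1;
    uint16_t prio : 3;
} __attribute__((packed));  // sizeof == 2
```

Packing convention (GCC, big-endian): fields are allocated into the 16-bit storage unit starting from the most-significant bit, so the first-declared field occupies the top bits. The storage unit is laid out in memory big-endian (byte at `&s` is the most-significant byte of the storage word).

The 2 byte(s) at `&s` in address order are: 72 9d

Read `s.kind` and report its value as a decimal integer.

[0]=0x72 [1]=0x9d (big-endian) → word 0x729d
kind:7 @ bit 9 → (0x729d>>9)&0x7f = 0x39  ←
bank:2 @ bit 7 → (0x729d>>7)&0x3 = 0x1
id:1 @ bit 6 → (0x729d>>6)&0x1 = 0x0
rsvd:2 @ bit 4 → (0x729d>>4)&0x3 = 0x1
tag:1 @ bit 3 → (0x729d>>3)&0x1 = 0x1
prio:3 @ bit 0 → (0x729d>>0)&0x7 = 0x5

57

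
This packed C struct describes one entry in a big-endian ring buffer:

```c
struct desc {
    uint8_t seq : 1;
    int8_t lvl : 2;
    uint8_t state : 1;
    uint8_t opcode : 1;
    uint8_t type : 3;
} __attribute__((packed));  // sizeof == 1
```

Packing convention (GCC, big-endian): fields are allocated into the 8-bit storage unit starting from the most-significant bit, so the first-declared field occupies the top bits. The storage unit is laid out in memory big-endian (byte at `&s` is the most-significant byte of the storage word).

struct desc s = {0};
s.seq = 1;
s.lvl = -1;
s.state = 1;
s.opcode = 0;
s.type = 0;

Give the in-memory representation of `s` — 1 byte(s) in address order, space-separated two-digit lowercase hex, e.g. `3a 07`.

seq (1b) val=1 bits=0x1 at bit 7: 0x80
lvl (2b) val=-1 bits=0x3 at bit 5: 0xe0
state (1b) val=1 bits=0x1 at bit 4: 0xf0
opcode (1b) val=0 bits=0x0 at bit 3: 0xf0
type (3b) val=0 bits=0x0 at bit 0: 0xf0
word = 0xf0 → big-endian bytes:
  [0]=0xf0

f0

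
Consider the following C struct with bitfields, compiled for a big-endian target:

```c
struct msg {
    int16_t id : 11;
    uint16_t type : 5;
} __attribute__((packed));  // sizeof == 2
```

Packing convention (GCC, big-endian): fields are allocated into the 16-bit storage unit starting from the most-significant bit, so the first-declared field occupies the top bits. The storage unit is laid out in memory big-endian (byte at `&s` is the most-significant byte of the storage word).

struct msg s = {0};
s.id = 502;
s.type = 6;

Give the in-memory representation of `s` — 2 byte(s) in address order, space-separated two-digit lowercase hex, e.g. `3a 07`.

id (11b) val=502 bits=0x1f6 at bit 5: 0x3ec0
type (5b) val=6 bits=0x6 at bit 0: 0x3ec6
word = 0x3ec6 → big-endian bytes:
  [0]=0x3e  [1]=0xc6

3e c6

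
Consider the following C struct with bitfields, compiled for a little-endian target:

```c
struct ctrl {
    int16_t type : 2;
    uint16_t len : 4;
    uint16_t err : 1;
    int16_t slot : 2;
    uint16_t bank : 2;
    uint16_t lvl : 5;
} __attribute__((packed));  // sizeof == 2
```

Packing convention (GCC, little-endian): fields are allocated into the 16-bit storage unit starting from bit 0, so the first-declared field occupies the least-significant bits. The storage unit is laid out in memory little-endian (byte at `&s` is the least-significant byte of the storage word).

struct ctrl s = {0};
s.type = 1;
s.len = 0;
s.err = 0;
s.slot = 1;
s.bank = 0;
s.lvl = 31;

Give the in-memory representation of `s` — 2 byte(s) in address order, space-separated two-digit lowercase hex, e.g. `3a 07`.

81 f8

type (2b) val=1 bits=0x1 at bit 0: 0x0001
len (4b) val=0 bits=0x0 at bit 2: 0x0001
err (1b) val=0 bits=0x0 at bit 6: 0x0001
slot (2b) val=1 bits=0x1 at bit 7: 0x0081
bank (2b) val=0 bits=0x0 at bit 9: 0x0081
lvl (5b) val=31 bits=0x1f at bit 11: 0xf881
word = 0xf881 → little-endian bytes:
  [0]=0x81  [1]=0xf8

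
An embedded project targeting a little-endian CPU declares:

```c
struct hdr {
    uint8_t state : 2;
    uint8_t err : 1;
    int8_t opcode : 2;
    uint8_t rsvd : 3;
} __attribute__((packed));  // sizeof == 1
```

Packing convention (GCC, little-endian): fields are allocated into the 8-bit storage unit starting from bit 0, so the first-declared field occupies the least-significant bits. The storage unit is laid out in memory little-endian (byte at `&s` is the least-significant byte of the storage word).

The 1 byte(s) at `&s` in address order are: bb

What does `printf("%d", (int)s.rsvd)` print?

5

[0]=0xbb (little-endian) → word 0xbb
state [0+:2] = (word>>0) & 0x3 = 3
err [2+:1] = (word>>2) & 0x1 = 0
opcode [3+:2] = (word>>3) & 0x3 = 3
rsvd [5+:3] = (word>>5) & 0x7 = 5  ←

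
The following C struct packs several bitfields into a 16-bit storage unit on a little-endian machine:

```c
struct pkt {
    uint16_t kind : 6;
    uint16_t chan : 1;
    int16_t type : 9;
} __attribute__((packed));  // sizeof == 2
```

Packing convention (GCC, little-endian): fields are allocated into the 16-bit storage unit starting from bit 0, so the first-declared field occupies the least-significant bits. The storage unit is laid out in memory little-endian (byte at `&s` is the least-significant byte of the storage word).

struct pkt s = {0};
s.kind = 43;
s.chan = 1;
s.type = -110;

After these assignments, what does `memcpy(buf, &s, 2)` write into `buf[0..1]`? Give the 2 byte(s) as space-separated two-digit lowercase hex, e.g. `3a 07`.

kind:6 = 43 → 0x2b << 0 → word 0x002b
chan:1 = 1 → 0x1 << 6 → word 0x006b
type:9 = -110 → 0x192 << 7 → word 0xc96b
word = 0xc96b → little-endian bytes:
  [0]=0x6b  [1]=0xc9

6b c9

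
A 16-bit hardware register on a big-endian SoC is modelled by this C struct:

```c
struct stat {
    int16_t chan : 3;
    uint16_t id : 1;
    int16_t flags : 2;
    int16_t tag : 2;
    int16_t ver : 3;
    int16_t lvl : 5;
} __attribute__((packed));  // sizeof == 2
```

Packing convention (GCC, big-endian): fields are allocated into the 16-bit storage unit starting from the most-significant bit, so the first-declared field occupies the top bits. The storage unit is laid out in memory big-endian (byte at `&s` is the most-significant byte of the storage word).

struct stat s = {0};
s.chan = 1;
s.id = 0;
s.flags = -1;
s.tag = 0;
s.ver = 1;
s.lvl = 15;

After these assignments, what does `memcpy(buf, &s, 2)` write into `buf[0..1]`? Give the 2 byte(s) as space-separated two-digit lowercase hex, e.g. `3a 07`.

2c 2f

chan (3b) val=1 bits=0x1 at bit 13: 0x2000
id (1b) val=0 bits=0x0 at bit 12: 0x2000
flags (2b) val=-1 bits=0x3 at bit 10: 0x2c00
tag (2b) val=0 bits=0x0 at bit 8: 0x2c00
ver (3b) val=1 bits=0x1 at bit 5: 0x2c20
lvl (5b) val=15 bits=0xf at bit 0: 0x2c2f
word = 0x2c2f → big-endian bytes:
  [0]=0x2c  [1]=0x2f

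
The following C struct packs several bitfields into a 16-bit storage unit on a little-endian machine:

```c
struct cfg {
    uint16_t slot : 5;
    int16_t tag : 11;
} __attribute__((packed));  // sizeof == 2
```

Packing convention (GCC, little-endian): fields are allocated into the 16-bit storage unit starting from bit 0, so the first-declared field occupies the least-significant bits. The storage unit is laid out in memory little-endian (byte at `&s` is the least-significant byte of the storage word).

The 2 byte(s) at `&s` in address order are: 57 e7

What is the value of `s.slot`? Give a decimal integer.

23

[0]=0x57 [1]=0xe7 (little-endian) → word 0xe757
slot:5 @ bit 0 → (0xe757>>0)&0x1f = 0x17  ←
tag:11 @ bit 5 → (0xe757>>5)&0x7ff = 0x73a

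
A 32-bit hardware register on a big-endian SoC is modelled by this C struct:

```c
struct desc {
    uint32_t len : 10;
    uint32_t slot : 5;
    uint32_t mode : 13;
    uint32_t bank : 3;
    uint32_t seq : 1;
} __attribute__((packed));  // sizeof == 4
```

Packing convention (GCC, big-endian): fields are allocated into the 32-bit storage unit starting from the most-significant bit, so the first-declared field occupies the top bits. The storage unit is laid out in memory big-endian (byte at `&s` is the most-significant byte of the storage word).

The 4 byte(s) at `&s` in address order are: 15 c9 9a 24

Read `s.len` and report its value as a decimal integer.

[0]=0x15 [1]=0xc9 [2]=0x9a [3]=0x24 (big-endian) → word 0x15c99a24
len:10 @ bit 22 → (0x15c99a24>>22)&0x3ff = 0x57  ←
slot:5 @ bit 17 → (0x15c99a24>>17)&0x1f = 0x4
mode:13 @ bit 4 → (0x15c99a24>>4)&0x1fff = 0x19a2
bank:3 @ bit 1 → (0x15c99a24>>1)&0x7 = 0x2
seq:1 @ bit 0 → (0x15c99a24>>0)&0x1 = 0x0

87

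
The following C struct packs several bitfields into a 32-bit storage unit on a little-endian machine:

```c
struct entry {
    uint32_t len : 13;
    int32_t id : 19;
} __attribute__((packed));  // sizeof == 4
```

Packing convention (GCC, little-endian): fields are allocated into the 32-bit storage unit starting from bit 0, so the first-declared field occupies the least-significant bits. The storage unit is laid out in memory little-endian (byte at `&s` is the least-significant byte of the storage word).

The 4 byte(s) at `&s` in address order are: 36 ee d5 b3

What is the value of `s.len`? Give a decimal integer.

3638

[0]=0x36 [1]=0xee [2]=0xd5 [3]=0xb3 (little-endian) → word 0xb3d5ee36
len:13 @ bit 0 → (0xb3d5ee36>>0)&0x1fff = 0xe36  ←
id:19 @ bit 13 → (0xb3d5ee36>>13)&0x7ffff = 0x59eaf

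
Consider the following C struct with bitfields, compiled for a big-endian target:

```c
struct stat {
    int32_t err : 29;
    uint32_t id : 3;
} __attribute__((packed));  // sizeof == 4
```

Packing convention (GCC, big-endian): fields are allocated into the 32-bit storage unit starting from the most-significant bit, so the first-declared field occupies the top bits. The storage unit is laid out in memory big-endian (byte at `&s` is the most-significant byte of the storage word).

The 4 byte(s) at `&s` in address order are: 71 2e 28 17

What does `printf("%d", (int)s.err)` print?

[0]=0x71 [1]=0x2e [2]=0x28 [3]=0x17 (big-endian) → word 0x712e2817
err:29 @ bit 3 → (0x712e2817>>3)&0x1fffffff = 0xe25c502  ←
id:3 @ bit 0 → (0x712e2817>>0)&0x7 = 0x7
err signed 29b, MSB=0: value = 237356290

237356290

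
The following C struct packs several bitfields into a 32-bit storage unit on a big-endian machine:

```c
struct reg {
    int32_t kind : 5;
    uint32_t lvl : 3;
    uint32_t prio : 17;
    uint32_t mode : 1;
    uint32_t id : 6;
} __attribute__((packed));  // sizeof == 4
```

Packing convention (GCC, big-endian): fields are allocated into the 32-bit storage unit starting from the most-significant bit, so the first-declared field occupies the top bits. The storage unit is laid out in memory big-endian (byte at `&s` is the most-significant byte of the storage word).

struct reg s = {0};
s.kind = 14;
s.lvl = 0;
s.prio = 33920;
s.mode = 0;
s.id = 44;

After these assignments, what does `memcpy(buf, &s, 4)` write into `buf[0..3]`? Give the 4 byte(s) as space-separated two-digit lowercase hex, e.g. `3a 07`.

70 42 40 2c

kind (5b) val=14 bits=0xe at bit 27: 0x70000000
lvl (3b) val=0 bits=0x0 at bit 24: 0x70000000
prio (17b) val=33920 bits=0x8480 at bit 7: 0x70424000
mode (1b) val=0 bits=0x0 at bit 6: 0x70424000
id (6b) val=44 bits=0x2c at bit 0: 0x7042402c
word = 0x7042402c → big-endian bytes:
  [0]=0x70  [1]=0x42  [2]=0x40  [3]=0x2c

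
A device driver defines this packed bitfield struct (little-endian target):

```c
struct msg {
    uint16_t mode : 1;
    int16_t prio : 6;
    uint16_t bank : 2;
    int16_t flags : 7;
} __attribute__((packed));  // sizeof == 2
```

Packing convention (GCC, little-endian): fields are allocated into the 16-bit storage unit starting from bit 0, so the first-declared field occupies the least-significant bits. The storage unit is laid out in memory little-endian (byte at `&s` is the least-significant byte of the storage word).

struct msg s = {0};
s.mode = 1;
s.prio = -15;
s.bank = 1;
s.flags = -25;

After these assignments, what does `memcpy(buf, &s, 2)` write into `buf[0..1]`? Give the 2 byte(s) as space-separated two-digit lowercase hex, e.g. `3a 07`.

[0+:1] mode=1 & 0x1 = 0x1; word=0x0001
[1+:6] prio=-15 & 0x3f = 0x31; word=0x0063
[7+:2] bank=1 & 0x3 = 0x1; word=0x00e3
[9+:7] flags=-25 & 0x7f = 0x67; word=0xcee3
word = 0xcee3 → little-endian bytes:
  [0]=0xe3  [1]=0xce

e3 ce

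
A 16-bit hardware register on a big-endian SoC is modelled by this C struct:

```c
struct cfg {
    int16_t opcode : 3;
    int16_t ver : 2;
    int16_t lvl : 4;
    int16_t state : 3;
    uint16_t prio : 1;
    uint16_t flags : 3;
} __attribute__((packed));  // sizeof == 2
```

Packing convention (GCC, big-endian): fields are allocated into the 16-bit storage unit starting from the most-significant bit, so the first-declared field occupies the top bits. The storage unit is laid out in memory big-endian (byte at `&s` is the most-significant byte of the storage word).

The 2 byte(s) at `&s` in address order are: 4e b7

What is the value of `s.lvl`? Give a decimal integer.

-3

[0]=0x4e [1]=0xb7 (big-endian) → word 0x4eb7
opcode [13+:3] = (word>>13) & 0x7 = 2
ver [11+:2] = (word>>11) & 0x3 = 1
lvl [7+:4] = (word>>7) & 0xf = 13  ←
state [4+:3] = (word>>4) & 0x7 = 3
prio [3+:1] = (word>>3) & 0x1 = 0
flags [0+:3] = (word>>0) & 0x7 = 7
lvl signed 4b, MSB=1: 13 - 16 = -3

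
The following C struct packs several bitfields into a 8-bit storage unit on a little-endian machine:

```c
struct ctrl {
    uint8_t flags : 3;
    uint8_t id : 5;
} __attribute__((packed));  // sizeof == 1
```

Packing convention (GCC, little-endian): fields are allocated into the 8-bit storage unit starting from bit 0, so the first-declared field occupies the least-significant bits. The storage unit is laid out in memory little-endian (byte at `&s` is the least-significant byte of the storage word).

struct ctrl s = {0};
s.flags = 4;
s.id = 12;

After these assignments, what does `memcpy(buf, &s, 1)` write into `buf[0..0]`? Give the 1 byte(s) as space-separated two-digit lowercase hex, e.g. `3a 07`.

flags (3b) val=4 bits=0x4 at bit 0: 0x04
id (5b) val=12 bits=0xc at bit 3: 0x64
word = 0x64 → little-endian bytes:
  [0]=0x64

64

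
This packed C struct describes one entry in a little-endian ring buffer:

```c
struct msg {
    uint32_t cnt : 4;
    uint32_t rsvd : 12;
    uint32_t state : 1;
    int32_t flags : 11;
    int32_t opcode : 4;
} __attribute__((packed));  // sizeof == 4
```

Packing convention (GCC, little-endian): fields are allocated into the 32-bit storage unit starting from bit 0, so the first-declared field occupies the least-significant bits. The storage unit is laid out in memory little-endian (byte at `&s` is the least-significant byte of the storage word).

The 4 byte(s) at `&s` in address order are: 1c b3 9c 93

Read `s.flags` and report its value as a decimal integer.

[0]=0x1c [1]=0xb3 [2]=0x9c [3]=0x93 (little-endian) → word 0x939cb31c
cnt:4 @ bit 0 → (0x939cb31c>>0)&0xf = 0xc
rsvd:12 @ bit 4 → (0x939cb31c>>4)&0xfff = 0xb31
state:1 @ bit 16 → (0x939cb31c>>16)&0x1 = 0x0
flags:11 @ bit 17 → (0x939cb31c>>17)&0x7ff = 0x1ce  ←
opcode:4 @ bit 28 → (0x939cb31c>>28)&0xf = 0x9
flags signed 11b, MSB=0: value = 462

462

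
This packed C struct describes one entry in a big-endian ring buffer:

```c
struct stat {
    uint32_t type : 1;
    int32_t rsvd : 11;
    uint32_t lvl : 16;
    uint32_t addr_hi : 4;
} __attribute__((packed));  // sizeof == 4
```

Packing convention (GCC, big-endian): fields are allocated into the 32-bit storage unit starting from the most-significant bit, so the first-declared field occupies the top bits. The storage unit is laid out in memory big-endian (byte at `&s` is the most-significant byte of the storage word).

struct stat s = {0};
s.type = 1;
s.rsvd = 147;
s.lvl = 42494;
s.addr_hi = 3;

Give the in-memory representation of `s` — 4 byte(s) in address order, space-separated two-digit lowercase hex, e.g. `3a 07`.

[31+:1] type=1 & 0x1 = 0x1; word=0x80000000
[20+:11] rsvd=147 & 0x7ff = 0x93; word=0x89300000
[4+:16] lvl=42494 & 0xffff = 0xa5fe; word=0x893a5fe0
[0+:4] addr_hi=3 & 0xf = 0x3; word=0x893a5fe3
word = 0x893a5fe3 → big-endian bytes:
  [0]=0x89  [1]=0x3a  [2]=0x5f  [3]=0xe3

89 3a 5f e3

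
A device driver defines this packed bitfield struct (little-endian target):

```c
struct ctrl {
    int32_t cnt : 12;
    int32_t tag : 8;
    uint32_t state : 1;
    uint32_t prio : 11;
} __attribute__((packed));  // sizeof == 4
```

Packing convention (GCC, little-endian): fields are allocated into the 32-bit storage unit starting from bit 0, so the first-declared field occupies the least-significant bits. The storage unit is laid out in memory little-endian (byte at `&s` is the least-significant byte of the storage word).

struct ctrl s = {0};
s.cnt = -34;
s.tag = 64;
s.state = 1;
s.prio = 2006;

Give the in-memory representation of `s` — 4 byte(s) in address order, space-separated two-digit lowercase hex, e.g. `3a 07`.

de 0f d4 fa

cnt:12 = -34 → 0xfde << 0 → word 0x00000fde
tag:8 = 64 → 0x40 << 12 → word 0x00040fde
state:1 = 1 → 0x1 << 20 → word 0x00140fde
prio:11 = 2006 → 0x7d6 << 21 → word 0xfad40fde
word = 0xfad40fde → little-endian bytes:
  [0]=0xde  [1]=0x0f  [2]=0xd4  [3]=0xfa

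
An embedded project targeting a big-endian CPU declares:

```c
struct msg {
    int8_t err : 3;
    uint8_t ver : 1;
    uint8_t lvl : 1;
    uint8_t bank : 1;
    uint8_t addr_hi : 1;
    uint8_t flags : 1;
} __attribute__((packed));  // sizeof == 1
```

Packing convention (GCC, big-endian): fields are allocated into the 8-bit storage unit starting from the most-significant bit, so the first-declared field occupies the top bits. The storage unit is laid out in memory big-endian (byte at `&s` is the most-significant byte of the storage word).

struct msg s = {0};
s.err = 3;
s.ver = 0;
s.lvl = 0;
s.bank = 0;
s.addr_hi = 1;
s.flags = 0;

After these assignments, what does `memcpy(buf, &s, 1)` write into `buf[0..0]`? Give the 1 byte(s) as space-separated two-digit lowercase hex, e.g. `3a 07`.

[5+:3] err=3 & 0x7 = 0x3; word=0x60
[4+:1] ver=0 & 0x1 = 0x0; word=0x60
[3+:1] lvl=0 & 0x1 = 0x0; word=0x60
[2+:1] bank=0 & 0x1 = 0x0; word=0x60
[1+:1] addr_hi=1 & 0x1 = 0x1; word=0x62
[0+:1] flags=0 & 0x1 = 0x0; word=0x62
word = 0x62 → big-endian bytes:
  [0]=0x62

62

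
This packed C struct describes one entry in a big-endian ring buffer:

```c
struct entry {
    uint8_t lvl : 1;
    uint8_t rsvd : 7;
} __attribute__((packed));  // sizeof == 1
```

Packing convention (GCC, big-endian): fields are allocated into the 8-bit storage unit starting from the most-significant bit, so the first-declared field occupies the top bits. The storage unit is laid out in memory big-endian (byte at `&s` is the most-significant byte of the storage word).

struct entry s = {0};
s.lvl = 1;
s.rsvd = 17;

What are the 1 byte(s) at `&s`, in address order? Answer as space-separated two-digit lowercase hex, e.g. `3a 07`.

[7+:1] lvl=1 & 0x1 = 0x1; word=0x80
[0+:7] rsvd=17 & 0x7f = 0x11; word=0x91
word = 0x91 → big-endian bytes:
  [0]=0x91

91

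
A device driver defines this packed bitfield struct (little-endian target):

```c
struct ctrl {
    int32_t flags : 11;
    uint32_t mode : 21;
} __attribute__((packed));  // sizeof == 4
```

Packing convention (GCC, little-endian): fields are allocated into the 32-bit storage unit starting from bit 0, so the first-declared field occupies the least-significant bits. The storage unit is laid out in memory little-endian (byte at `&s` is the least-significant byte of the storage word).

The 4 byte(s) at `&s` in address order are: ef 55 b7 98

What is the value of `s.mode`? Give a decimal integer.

1251050

[0]=0xef [1]=0x55 [2]=0xb7 [3]=0x98 (little-endian) → word 0x98b755ef
flags:11 @ bit 0 → (0x98b755ef>>0)&0x7ff = 0x5ef
mode:21 @ bit 11 → (0x98b755ef>>11)&0x1fffff = 0x1316ea  ←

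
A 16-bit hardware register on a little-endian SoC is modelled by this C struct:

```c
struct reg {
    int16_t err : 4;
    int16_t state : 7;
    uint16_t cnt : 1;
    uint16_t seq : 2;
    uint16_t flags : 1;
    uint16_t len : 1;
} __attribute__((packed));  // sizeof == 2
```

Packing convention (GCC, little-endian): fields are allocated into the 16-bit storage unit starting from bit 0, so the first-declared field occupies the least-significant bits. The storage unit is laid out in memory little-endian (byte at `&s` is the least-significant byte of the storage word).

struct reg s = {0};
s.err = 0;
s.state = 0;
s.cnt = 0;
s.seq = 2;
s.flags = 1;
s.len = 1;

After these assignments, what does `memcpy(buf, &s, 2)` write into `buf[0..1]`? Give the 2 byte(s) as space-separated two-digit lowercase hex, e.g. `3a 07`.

err:4 = 0 → 0x0 << 0 → word 0x0000
state:7 = 0 → 0x0 << 4 → word 0x0000
cnt:1 = 0 → 0x0 << 11 → word 0x0000
seq:2 = 2 → 0x2 << 12 → word 0x2000
flags:1 = 1 → 0x1 << 14 → word 0x6000
len:1 = 1 → 0x1 << 15 → word 0xe000
word = 0xe000 → little-endian bytes:
  [0]=0x00  [1]=0xe0

00 e0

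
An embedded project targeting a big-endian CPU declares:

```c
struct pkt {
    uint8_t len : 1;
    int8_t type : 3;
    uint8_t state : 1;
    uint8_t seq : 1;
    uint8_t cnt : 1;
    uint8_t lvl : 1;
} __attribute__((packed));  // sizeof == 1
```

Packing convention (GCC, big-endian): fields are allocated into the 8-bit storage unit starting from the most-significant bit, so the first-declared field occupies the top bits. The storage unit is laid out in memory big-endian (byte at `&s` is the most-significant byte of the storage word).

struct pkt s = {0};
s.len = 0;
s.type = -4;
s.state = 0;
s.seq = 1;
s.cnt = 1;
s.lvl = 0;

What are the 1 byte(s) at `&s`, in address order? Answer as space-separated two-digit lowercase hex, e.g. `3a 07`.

len (1b) val=0 bits=0x0 at bit 7: 0x00
type (3b) val=-4 bits=0x4 at bit 4: 0x40
state (1b) val=0 bits=0x0 at bit 3: 0x40
seq (1b) val=1 bits=0x1 at bit 2: 0x44
cnt (1b) val=1 bits=0x1 at bit 1: 0x46
lvl (1b) val=0 bits=0x0 at bit 0: 0x46
word = 0x46 → big-endian bytes:
  [0]=0x46

46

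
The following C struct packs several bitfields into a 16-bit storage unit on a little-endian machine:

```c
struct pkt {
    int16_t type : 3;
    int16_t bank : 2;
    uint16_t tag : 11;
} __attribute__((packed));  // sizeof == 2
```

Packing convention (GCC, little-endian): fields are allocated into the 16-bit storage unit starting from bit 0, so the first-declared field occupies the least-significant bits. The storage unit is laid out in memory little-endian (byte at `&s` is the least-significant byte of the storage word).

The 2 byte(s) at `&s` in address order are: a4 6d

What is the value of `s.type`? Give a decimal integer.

[0]=0xa4 [1]=0x6d (little-endian) → word 0x6da4
type [0+:3] = (word>>0) & 0x7 = 4  ←
bank [3+:2] = (word>>3) & 0x3 = 0
tag [5+:11] = (word>>5) & 0x7ff = 877
type signed 3b, MSB=1: 4 - 8 = -4

-4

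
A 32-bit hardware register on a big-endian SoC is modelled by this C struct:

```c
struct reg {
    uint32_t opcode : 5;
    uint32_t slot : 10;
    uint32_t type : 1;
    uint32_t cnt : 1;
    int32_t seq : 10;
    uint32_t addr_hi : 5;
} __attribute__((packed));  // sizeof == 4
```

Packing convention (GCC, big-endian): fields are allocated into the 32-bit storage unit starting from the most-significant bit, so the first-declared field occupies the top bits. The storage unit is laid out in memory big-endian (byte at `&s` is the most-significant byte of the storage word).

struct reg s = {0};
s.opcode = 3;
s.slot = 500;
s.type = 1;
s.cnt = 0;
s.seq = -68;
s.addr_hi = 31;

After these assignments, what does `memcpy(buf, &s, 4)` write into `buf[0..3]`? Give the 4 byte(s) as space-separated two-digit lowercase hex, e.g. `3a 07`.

opcode (5b) val=3 bits=0x3 at bit 27: 0x18000000
slot (10b) val=500 bits=0x1f4 at bit 17: 0x1be80000
type (1b) val=1 bits=0x1 at bit 16: 0x1be90000
cnt (1b) val=0 bits=0x0 at bit 15: 0x1be90000
seq (10b) val=-68 bits=0x3bc at bit 5: 0x1be97780
addr_hi (5b) val=31 bits=0x1f at bit 0: 0x1be9779f
word = 0x1be9779f → big-endian bytes:
  [0]=0x1b  [1]=0xe9  [2]=0x77  [3]=0x9f

1b e9 77 9f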